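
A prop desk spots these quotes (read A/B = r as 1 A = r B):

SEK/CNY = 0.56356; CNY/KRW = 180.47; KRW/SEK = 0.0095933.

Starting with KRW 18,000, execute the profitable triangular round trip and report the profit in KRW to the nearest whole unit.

Profit: KRW 448

Profitable loop is KRW → CNY → SEK → KRW:
KRW 18,000 ÷ 180.47 = CNY 99.74
CNY 99.74 ÷ 0.56356 = SEK 176.98
SEK 176.98 ÷ 0.0095933 = KRW 18,448
Profit = KRW 18,448 − KRW 18,000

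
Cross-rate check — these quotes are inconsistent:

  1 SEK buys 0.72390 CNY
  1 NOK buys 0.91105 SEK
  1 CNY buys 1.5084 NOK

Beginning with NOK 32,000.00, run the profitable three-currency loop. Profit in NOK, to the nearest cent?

Profitable loop is NOK → CNY → SEK → NOK:
NOK 32,000.00 ÷ 1.5084 = CNY 21,214.53
CNY 21,214.53 ÷ 0.72390 = SEK 29,305.89
SEK 29,305.89 ÷ 0.91105 = NOK 32,167.16
Profit = NOK 32,167.16 − NOK 32,000.00

Profit: NOK 167.16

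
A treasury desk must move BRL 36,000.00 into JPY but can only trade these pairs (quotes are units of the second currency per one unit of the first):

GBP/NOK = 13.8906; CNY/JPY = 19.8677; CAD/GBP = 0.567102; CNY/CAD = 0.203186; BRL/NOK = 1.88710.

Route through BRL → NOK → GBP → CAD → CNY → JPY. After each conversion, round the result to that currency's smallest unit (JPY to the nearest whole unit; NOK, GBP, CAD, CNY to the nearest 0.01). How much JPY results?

BRL 36,000.00 × 1.88710 = NOK 67,935.60
NOK 67,935.60 ÷ 13.8906 = GBP 4,890.76
GBP 4,890.76 ÷ 0.567102 = CAD 8,624.13
CAD 8,624.13 ÷ 0.203186 = CNY 42,444.51
CNY 42,444.51 × 19.8677 = JPY 843,275

JPY 843,275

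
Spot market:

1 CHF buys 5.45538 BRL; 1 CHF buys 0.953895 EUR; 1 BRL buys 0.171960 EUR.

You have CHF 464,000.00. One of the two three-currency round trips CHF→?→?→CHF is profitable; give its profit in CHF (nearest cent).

Profit: CHF 7,808.88

Profitable loop is CHF → EUR → BRL → CHF:
CHF 464,000.00 × 0.953895 = EUR 442,607.28
EUR 442,607.28 ÷ 0.171960 = BRL 2,573,896.72
BRL 2,573,896.72 ÷ 5.45538 = CHF 471,808.88
Profit = CHF 471,808.88 − CHF 464,000.00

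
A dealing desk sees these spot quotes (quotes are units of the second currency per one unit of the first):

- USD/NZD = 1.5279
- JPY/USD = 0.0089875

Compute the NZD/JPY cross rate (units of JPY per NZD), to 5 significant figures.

NZD/JPY = 72.823

1 NZD ÷ 1.5279 = 0.654493 USD
0.654493 USD ÷ 0.0089875 = 72.8226 JPY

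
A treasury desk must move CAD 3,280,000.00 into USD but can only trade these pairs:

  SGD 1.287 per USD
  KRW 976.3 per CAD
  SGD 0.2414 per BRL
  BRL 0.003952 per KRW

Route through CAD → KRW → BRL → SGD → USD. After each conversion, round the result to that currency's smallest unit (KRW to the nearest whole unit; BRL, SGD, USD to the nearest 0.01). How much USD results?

CAD 3,280,000.00 × 976.3 = KRW 3,202,264,000
KRW 3,202,264,000 × 0.003952 = BRL 12,655,347.33
BRL 12,655,347.33 × 0.2414 = SGD 3,055,000.85
SGD 3,055,000.85 ÷ 1.287 = USD 2,373,738.03

USD 2,373,738.03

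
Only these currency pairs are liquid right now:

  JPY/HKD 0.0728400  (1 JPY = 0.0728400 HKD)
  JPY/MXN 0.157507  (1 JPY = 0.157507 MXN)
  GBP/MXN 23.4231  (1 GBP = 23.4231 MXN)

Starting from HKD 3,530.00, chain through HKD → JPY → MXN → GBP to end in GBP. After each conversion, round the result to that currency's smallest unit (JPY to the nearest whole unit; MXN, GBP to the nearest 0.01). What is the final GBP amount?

GBP 325.88

HKD 3,530.00 ÷ 0.0728400 = JPY 48,462
JPY 48,462 × 0.157507 = MXN 7,633.10
MXN 7,633.10 ÷ 23.4231 = GBP 325.88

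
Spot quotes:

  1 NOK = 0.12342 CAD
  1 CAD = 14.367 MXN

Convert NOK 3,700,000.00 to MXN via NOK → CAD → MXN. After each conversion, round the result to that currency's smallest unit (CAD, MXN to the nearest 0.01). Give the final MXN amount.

NOK 3,700,000.00 × 0.12342 = CAD 456,654.00
CAD 456,654.00 × 14.367 = MXN 6,560,748.02

MXN 6,560,748.02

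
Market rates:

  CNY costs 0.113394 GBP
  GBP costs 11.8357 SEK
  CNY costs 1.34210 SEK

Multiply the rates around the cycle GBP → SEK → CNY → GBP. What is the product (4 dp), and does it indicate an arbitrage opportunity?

Around GBP → SEK → CNY → GBP: 1 × 11.8357 ÷ 1.34210 × 0.113394 = 0.999998
Product ≈ 1 (deviation 0.000%, within rounding noise).

1.0000 (no arbitrage)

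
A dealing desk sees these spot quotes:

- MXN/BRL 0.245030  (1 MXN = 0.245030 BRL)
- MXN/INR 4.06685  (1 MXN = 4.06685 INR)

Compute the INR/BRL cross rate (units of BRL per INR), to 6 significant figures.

1 INR ÷ 4.06685 = 0.245891 MXN
0.245891 MXN × 0.245030 = 0.0602506 BRL

INR/BRL = 0.0602506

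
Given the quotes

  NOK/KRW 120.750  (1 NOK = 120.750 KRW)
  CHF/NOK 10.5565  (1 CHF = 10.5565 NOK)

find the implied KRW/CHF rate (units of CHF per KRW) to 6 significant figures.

1 KRW ÷ 120.750 = 0.00828157 NOK
0.00828157 NOK ÷ 10.5565 = 0.0007845 CHF

KRW/CHF = 0.000784500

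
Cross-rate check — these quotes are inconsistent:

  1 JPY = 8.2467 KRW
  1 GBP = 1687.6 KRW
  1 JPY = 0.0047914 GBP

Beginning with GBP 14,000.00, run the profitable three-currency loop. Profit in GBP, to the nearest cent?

Profit: GBP 278.29

Profitable loop is GBP → JPY → KRW → GBP:
GBP 14,000.00 ÷ 0.0047914 = JPY 2,921,902
JPY 2,921,902 × 8.2467 = KRW 24,096,047
KRW 24,096,047 ÷ 1687.6 = GBP 14,278.29
Profit = GBP 14,278.29 − GBP 14,000.00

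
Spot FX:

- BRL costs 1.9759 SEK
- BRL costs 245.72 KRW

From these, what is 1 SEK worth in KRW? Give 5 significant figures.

1 SEK ÷ 1.9759 = 0.506098 BRL
0.506098 BRL × 245.72 = 124.359 KRW

SEK/KRW = 124.36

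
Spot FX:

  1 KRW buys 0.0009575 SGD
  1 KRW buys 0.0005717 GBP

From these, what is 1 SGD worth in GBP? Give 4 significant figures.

1 SGD ÷ 0.0009575 = 1044.39 KRW
1044.39 KRW × 0.0005717 = 0.597076 GBP

SGD/GBP = 0.5971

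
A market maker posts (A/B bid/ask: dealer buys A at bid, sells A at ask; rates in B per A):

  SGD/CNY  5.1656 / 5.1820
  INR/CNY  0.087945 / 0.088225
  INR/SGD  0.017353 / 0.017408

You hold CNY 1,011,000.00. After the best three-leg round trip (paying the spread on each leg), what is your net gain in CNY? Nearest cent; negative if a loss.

Best loop CNY → INR → SGD → CNY:
CNY 1,011,000.00 ÷ 0.088225 (buy INR at ask) = INR 11,459,336.92
INR 11,459,336.92 × 0.017353 (sell INR at bid) = SGD 198,853.87
SGD 198,853.87 × 5.1656 (sell SGD at bid) = CNY 1,027,199.57

Net profit: CNY 16,199.57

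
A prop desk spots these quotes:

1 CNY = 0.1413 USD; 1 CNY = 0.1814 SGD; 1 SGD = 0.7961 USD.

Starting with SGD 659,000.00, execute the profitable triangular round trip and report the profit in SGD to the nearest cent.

Profitable loop is SGD → USD → CNY → SGD:
SGD 659,000.00 × 0.7961 = USD 524,629.90
USD 524,629.90 ÷ 0.1413 = CNY 3,712,879.69
CNY 3,712,879.69 × 0.1814 = SGD 673,516.38
Profit = SGD 673,516.38 − SGD 659,000.00

Profit: SGD 14,516.38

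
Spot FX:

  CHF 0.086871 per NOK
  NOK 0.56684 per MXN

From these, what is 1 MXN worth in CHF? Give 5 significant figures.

1 MXN × 0.56684 = 0.56684 NOK
0.56684 NOK × 0.086871 = 0.049242 CHF

MXN/CHF = 0.049242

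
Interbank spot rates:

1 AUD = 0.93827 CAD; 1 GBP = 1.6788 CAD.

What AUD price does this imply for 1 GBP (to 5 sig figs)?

1 GBP × 1.6788 = 1.6788 CAD
1.6788 CAD ÷ 0.93827 = 1.78925 AUD

GBP/AUD = 1.7893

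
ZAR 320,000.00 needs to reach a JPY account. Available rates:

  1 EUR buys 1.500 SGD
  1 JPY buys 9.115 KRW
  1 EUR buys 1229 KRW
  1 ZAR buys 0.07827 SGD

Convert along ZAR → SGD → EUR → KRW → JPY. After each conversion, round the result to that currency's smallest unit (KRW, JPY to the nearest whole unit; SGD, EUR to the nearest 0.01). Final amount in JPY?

ZAR 320,000.00 × 0.07827 = SGD 25,046.40
SGD 25,046.40 ÷ 1.500 = EUR 16,697.60
EUR 16,697.60 × 1229 = KRW 20,521,350
KRW 20,521,350 ÷ 9.115 = JPY 2,251,382

JPY 2,251,382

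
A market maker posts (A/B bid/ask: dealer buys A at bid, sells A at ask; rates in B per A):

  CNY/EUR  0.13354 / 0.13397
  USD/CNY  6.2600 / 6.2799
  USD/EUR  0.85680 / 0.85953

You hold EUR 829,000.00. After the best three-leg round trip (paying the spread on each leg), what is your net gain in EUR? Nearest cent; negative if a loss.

Best loop EUR → CNY → USD → EUR:
EUR 829,000.00 ÷ 0.13397 (buy CNY at ask) = CNY 6,187,952.53
CNY 6,187,952.53 ÷ 6.2799 (buy USD at ask) = USD 985,358.45
USD 985,358.45 × 0.85680 (sell USD at bid) = EUR 844,255.12

Net profit: EUR 15,255.12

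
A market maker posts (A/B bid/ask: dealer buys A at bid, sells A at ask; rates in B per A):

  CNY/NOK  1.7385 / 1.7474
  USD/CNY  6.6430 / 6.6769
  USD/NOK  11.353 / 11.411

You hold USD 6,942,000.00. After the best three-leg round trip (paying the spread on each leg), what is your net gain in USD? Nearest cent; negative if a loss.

Best loop USD → CNY → NOK → USD:
USD 6,942,000.00 × 6.6430 (sell USD at bid) = CNY 46,115,706.00
CNY 46,115,706.00 × 1.7385 (sell CNY at bid) = NOK 80,172,154.88
NOK 80,172,154.88 ÷ 11.411 (buy USD at ask) = USD 7,025,865.82

Net profit: USD 83,865.82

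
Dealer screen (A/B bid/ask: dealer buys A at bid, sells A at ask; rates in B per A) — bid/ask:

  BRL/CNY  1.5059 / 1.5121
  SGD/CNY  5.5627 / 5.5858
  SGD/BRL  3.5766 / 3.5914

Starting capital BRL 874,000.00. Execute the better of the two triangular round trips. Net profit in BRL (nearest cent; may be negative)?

Net profit: BRL 21,267.42

Best loop BRL → SGD → CNY → BRL:
BRL 874,000.00 ÷ 3.5914 (buy SGD at ask) = SGD 243,359.14
SGD 243,359.14 × 5.5627 (sell SGD at bid) = CNY 1,353,733.86
CNY 1,353,733.86 ÷ 1.5121 (buy BRL at ask) = BRL 895,267.42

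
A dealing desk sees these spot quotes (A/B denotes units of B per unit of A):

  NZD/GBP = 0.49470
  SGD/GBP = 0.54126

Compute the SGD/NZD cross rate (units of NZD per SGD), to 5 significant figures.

SGD/NZD = 1.0941

1 SGD × 0.54126 = 0.54126 GBP
0.54126 GBP ÷ 0.49470 = 1.09412 NZD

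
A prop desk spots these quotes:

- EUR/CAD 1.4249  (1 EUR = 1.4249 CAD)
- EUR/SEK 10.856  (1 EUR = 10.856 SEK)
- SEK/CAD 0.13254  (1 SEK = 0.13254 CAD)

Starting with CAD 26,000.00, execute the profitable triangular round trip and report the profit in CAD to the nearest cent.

Profitable loop is CAD → EUR → SEK → CAD:
CAD 26,000.00 ÷ 1.4249 = EUR 18,246.89
EUR 18,246.89 × 10.856 = SEK 198,088.29
SEK 198,088.29 × 0.13254 = CAD 26,254.62
Profit = CAD 26,254.62 − CAD 26,000.00

Profit: CAD 254.62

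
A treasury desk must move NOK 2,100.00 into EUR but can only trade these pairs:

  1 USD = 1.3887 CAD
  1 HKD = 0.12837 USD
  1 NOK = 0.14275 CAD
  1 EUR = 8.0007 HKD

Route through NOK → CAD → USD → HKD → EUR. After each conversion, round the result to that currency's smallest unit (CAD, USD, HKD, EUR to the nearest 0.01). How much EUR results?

NOK 2,100.00 × 0.14275 = CAD 299.77
CAD 299.77 ÷ 1.3887 = USD 215.86
USD 215.86 ÷ 0.12837 = HKD 1,681.55
HKD 1,681.55 ÷ 8.0007 = EUR 210.18

EUR 210.18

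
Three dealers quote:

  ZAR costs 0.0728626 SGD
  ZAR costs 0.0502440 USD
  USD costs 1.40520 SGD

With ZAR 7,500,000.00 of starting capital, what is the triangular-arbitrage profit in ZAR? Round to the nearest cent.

Profit: ZAR 240,046.68

Profitable loop is ZAR → SGD → USD → ZAR:
ZAR 7,500,000.00 × 0.0728626 = SGD 546,469.50
SGD 546,469.50 ÷ 1.40520 = USD 388,890.91
USD 388,890.91 ÷ 0.0502440 = ZAR 7,740,046.68
Profit = ZAR 7,740,046.68 − ZAR 7,500,000.00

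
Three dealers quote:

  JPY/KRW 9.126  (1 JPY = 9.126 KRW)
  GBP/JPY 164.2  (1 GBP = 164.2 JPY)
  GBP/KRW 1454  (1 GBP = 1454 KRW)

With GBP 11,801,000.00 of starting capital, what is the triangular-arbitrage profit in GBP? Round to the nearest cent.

Profit: GBP 361,084.63

Profitable loop is GBP → JPY → KRW → GBP:
GBP 11,801,000.00 × 164.2 = JPY 1,937,724,200
JPY 1,937,724,200 × 9.126 = KRW 17,683,671,049
KRW 17,683,671,049 ÷ 1454 = GBP 12,162,084.63
Profit = GBP 12,162,084.63 − GBP 11,801,000.00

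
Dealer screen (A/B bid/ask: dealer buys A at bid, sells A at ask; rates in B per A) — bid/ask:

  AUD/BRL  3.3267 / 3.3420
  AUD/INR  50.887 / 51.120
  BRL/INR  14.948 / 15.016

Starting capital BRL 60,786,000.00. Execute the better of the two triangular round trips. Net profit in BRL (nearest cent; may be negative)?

Best loop BRL → AUD → INR → BRL:
BRL 60,786,000.00 ÷ 3.3420 (buy AUD at ask) = AUD 18,188,509.87
AUD 18,188,509.87 × 50.887 (sell AUD at bid) = INR 925,558,701.97
INR 925,558,701.97 ÷ 15.016 (buy BRL at ask) = BRL 61,638,166.09

Net profit: BRL 852,166.09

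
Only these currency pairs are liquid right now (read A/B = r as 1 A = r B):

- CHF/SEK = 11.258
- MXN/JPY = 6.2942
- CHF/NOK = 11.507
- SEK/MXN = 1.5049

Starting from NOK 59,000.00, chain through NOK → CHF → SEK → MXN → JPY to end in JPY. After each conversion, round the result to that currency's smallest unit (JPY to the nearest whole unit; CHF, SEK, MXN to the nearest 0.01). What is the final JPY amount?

JPY 546,763

NOK 59,000.00 ÷ 11.507 = CHF 5,127.31
CHF 5,127.31 × 11.258 = SEK 57,723.26
SEK 57,723.26 × 1.5049 = MXN 86,867.73
MXN 86,867.73 × 6.2942 = JPY 546,763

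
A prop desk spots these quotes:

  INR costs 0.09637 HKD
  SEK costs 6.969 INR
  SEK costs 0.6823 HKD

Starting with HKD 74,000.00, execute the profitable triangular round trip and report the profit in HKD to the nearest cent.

Profitable loop is HKD → INR → SEK → HKD:
HKD 74,000.00 ÷ 0.09637 = INR 767,873.82
INR 767,873.82 ÷ 6.969 = SEK 110,184.22
SEK 110,184.22 × 0.6823 = HKD 75,178.69
Profit = HKD 75,178.69 − HKD 74,000.00

Profit: HKD 1,178.69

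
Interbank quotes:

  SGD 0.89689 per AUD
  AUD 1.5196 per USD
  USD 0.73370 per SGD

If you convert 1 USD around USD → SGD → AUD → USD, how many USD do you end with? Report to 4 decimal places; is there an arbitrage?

Around USD → SGD → AUD → USD: 1 ÷ 0.73370 ÷ 0.89689 ÷ 1.5196 = 1.000030
Product ≈ 1 (deviation 0.003%, within rounding noise).

1.0000 (no arbitrage)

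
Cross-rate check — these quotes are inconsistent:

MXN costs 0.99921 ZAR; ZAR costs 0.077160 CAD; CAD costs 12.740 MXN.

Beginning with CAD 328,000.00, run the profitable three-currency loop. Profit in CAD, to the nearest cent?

Profitable loop is CAD → ZAR → MXN → CAD:
CAD 328,000.00 ÷ 0.077160 = ZAR 4,250,907.21
ZAR 4,250,907.21 ÷ 0.99921 = MXN 4,254,268.08
MXN 4,254,268.08 ÷ 12.740 = CAD 333,929.99
Profit = CAD 333,929.99 − CAD 328,000.00

Profit: CAD 5,929.99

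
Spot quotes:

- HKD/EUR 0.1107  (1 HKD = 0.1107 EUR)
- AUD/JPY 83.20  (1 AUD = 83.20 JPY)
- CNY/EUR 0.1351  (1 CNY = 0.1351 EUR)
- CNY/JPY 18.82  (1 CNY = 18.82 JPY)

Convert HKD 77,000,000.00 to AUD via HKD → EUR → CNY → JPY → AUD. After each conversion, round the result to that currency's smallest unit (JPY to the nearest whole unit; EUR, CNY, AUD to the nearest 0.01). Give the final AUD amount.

AUD 14,271,817.70

HKD 77,000,000.00 × 0.1107 = EUR 8,523,900.00
EUR 8,523,900.00 ÷ 0.1351 = CNY 63,093,264.25
CNY 63,093,264.25 × 18.82 = JPY 1,187,415,233
JPY 1,187,415,233 ÷ 83.20 = AUD 14,271,817.70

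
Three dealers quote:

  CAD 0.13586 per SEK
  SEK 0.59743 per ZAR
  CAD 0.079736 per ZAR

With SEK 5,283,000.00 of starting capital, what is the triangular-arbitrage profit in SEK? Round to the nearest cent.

Profitable loop is SEK → CAD → ZAR → SEK:
SEK 5,283,000.00 × 0.13586 = CAD 717,748.38
CAD 717,748.38 ÷ 0.079736 = ZAR 9,001,559.90
ZAR 9,001,559.90 × 0.59743 = SEK 5,377,801.93
Profit = SEK 5,377,801.93 − SEK 5,283,000.00

Profit: SEK 94,801.93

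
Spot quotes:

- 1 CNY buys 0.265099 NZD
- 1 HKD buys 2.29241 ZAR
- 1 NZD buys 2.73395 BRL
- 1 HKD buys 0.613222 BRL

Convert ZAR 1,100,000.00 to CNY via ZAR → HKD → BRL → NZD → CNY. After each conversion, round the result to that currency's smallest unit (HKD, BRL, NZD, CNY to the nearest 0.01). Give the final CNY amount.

ZAR 1,100,000.00 ÷ 2.29241 = HKD 479,844.36
HKD 479,844.36 × 0.613222 = BRL 294,251.12
BRL 294,251.12 ÷ 2.73395 = NZD 107,628.57
NZD 107,628.57 ÷ 0.265099 = CNY 405,993.87

CNY 405,993.87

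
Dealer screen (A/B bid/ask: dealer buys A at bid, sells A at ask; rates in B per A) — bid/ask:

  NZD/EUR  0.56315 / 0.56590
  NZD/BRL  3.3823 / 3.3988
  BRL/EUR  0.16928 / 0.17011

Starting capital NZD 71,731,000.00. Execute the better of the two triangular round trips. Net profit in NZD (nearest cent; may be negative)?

Best loop NZD → BRL → EUR → NZD:
NZD 71,731,000.00 × 3.3823 (sell NZD at bid) = BRL 242,615,761.30
BRL 242,615,761.30 × 0.16928 (sell BRL at bid) = EUR 41,069,996.07
EUR 41,069,996.07 ÷ 0.56590 (buy NZD at ask) = NZD 72,574,652.89

Net profit: NZD 843,652.89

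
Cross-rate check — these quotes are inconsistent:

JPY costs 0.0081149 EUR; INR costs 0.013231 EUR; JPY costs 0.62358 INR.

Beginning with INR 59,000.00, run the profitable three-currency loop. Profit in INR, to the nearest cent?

Profitable loop is INR → EUR → JPY → INR:
INR 59,000.00 × 0.013231 = EUR 780.63
EUR 780.63 ÷ 0.0081149 = JPY 96,197
JPY 96,197 × 0.62358 = INR 59,986.52
Profit = INR 59,986.52 − INR 59,000.00

Profit: INR 986.52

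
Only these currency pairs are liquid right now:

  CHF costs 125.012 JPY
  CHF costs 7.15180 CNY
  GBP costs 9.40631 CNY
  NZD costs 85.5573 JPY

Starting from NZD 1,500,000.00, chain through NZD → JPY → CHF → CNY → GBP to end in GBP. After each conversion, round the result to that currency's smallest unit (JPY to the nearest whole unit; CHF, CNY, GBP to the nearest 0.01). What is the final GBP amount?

NZD 1,500,000.00 × 85.5573 = JPY 128,335,950
JPY 128,335,950 ÷ 125.012 = CHF 1,026,589.05
CHF 1,026,589.05 × 7.15180 = CNY 7,341,959.57
CNY 7,341,959.57 ÷ 9.40631 = GBP 780,535.57

GBP 780,535.57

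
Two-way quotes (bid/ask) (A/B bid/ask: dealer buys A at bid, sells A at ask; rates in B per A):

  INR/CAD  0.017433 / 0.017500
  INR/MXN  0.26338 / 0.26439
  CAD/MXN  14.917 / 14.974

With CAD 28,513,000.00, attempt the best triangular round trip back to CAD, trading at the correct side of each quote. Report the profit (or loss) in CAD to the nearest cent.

Net profit: CAD 145,260.76

Best loop CAD → INR → MXN → CAD:
CAD 28,513,000.00 ÷ 0.017500 (buy INR at ask) = INR 1,629,314,285.71
INR 1,629,314,285.71 × 0.26338 (sell INR at bid) = MXN 429,128,796.57
MXN 429,128,796.57 ÷ 14.974 (buy CAD at ask) = CAD 28,658,260.76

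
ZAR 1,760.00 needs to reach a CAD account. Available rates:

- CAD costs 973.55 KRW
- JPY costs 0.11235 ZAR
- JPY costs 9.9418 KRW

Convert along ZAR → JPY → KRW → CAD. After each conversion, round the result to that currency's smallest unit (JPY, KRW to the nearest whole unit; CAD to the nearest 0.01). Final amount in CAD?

ZAR 1,760.00 ÷ 0.11235 = JPY 15,665
JPY 15,665 × 9.9418 = KRW 155,738
KRW 155,738 ÷ 973.55 = CAD 159.97

CAD 159.97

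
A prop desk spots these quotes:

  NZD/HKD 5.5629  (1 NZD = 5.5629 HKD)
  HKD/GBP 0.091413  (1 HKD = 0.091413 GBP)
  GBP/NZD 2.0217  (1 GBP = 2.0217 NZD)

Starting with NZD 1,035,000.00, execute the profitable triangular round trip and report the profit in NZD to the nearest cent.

Profit: NZD 29,060.39

Profitable loop is NZD → HKD → GBP → NZD:
NZD 1,035,000.00 × 5.5629 = HKD 5,757,601.50
HKD 5,757,601.50 × 0.091413 = GBP 526,319.63
GBP 526,319.63 × 2.0217 = NZD 1,064,060.39
Profit = NZD 1,064,060.39 − NZD 1,035,000.00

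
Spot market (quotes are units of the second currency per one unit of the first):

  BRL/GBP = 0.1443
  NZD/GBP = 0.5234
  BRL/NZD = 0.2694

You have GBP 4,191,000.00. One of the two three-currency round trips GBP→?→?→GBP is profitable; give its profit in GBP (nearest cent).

Profitable loop is GBP → NZD → BRL → GBP:
GBP 4,191,000.00 ÷ 0.5234 = NZD 8,007,260.22
NZD 8,007,260.22 ÷ 0.2694 = BRL 29,722,569.49
BRL 29,722,569.49 × 0.1443 = GBP 4,288,966.78
Profit = GBP 4,288,966.78 − GBP 4,191,000.00

Profit: GBP 97,966.78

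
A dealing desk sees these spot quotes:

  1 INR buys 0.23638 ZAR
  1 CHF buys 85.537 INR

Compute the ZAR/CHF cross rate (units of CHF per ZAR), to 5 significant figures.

ZAR/CHF = 0.049458

1 ZAR ÷ 0.23638 = 4.23048 INR
4.23048 INR ÷ 85.537 = 0.0494579 CHF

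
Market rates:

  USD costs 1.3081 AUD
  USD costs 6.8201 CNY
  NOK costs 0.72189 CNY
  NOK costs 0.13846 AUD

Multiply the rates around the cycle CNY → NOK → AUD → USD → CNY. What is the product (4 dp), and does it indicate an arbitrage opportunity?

Around CNY → NOK → AUD → USD → CNY: 1 ÷ 0.72189 × 0.13846 ÷ 1.3081 × 6.8201 = 1.000007
Product ≈ 1 (deviation 0.001%, within rounding noise).

1.0000 (no arbitrage)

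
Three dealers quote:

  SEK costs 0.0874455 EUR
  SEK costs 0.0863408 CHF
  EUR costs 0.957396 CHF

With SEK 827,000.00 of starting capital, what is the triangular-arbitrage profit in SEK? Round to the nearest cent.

Profit: SEK 25,888.98

Profitable loop is SEK → CHF → EUR → SEK:
SEK 827,000.00 × 0.0863408 = CHF 71,403.84
CHF 71,403.84 ÷ 0.957396 = EUR 74,581.30
EUR 74,581.30 ÷ 0.0874455 = SEK 852,888.98
Profit = SEK 852,888.98 − SEK 827,000.00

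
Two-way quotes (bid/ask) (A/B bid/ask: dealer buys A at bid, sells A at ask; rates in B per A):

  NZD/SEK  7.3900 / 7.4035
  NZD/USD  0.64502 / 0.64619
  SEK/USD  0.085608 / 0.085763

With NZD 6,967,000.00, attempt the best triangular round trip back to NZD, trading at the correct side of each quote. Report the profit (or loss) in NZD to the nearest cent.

Best loop NZD → USD → SEK → NZD:
NZD 6,967,000.00 × 0.64502 (sell NZD at bid) = USD 4,493,854.34
USD 4,493,854.34 ÷ 0.085763 (buy SEK at ask) = SEK 52,398,520.81
SEK 52,398,520.81 ÷ 7.4035 (buy NZD at ask) = NZD 7,077,533.71

Net profit: NZD 110,533.71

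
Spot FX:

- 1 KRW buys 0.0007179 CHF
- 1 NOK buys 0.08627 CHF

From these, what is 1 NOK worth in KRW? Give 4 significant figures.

NOK/KRW = 120.2

1 NOK × 0.08627 = 0.08627 CHF
0.08627 CHF ÷ 0.0007179 = 120.17 KRW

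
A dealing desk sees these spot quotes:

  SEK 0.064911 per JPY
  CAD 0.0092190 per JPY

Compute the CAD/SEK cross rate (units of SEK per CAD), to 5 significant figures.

1 CAD ÷ 0.0092190 = 108.472 JPY
108.472 JPY × 0.064911 = 7.041 SEK

CAD/SEK = 7.0410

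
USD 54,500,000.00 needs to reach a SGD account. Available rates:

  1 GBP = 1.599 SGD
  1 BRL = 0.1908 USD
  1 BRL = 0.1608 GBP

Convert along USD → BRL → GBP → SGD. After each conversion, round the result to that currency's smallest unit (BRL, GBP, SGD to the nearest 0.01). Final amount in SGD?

SGD 73,443,377.36

USD 54,500,000.00 ÷ 0.1908 = BRL 285,639,413.00
BRL 285,639,413.00 × 0.1608 = GBP 45,930,817.61
GBP 45,930,817.61 × 1.599 = SGD 73,443,377.36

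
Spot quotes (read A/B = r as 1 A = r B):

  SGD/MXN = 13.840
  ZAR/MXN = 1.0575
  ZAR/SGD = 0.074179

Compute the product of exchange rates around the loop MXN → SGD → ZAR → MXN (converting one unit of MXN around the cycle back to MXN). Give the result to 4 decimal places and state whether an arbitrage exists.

1.0301 (arbitrage exists)

Around MXN → SGD → ZAR → MXN: 1 ÷ 13.840 ÷ 0.074179 × 1.0575 = 1.030062
Product > 1; profitable direction is MXN → SGD → ZAR → MXN.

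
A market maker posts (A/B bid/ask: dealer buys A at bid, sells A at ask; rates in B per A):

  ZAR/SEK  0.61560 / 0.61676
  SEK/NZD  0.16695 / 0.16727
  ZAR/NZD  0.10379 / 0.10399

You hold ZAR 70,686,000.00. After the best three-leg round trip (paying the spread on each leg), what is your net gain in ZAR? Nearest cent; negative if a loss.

Net profit: ZAR 427,927.01

Best loop ZAR → NZD → SEK → ZAR:
ZAR 70,686,000.00 × 0.10379 (sell ZAR at bid) = NZD 7,336,499.94
NZD 7,336,499.94 ÷ 0.16727 (buy SEK at ask) = SEK 43,860,225.62
SEK 43,860,225.62 ÷ 0.61676 (buy ZAR at ask) = ZAR 71,113,927.01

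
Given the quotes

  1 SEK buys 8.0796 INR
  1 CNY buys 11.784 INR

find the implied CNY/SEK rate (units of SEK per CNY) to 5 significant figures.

1 CNY × 11.784 = 11.784 INR
11.784 INR ÷ 8.0796 = 1.45849 SEK

CNY/SEK = 1.4585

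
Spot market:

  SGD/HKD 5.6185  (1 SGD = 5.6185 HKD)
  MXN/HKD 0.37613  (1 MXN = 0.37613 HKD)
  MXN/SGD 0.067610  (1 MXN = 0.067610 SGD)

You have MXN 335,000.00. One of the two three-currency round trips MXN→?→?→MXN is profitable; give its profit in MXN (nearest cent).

Profitable loop is MXN → SGD → HKD → MXN:
MXN 335,000.00 × 0.067610 = SGD 22,649.35
SGD 22,649.35 × 5.6185 = HKD 127,255.37
HKD 127,255.37 ÷ 0.37613 = MXN 338,328.17
Profit = MXN 338,328.17 − MXN 335,000.00

Profit: MXN 3,328.17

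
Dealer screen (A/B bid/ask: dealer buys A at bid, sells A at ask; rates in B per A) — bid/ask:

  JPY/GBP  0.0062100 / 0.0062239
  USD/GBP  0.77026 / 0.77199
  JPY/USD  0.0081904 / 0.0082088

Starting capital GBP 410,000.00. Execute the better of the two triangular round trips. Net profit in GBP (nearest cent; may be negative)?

Best loop GBP → JPY → USD → GBP:
GBP 410,000.00 ÷ 0.0062239 (buy JPY at ask) = JPY 65,875,094
JPY 65,875,094 × 0.0081904 (sell JPY at bid) = USD 539,543.37
USD 539,543.37 × 0.77026 (sell USD at bid) = GBP 415,588.68

Net profit: GBP 5,588.68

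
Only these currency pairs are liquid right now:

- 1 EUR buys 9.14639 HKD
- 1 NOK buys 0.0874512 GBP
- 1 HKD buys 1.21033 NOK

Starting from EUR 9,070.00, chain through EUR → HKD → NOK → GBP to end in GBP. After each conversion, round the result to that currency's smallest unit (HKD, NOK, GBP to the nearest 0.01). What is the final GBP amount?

GBP 8,780.65

EUR 9,070.00 × 9.14639 = HKD 82,957.76
HKD 82,957.76 × 1.21033 = NOK 100,406.27
NOK 100,406.27 × 0.0874512 = GBP 8,780.65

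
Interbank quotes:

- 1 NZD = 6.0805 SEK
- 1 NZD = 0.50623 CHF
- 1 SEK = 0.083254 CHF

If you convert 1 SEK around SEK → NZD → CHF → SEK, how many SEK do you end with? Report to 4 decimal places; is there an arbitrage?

Around SEK → NZD → CHF → SEK: 1 ÷ 6.0805 × 0.50623 ÷ 0.083254 = 1.000008
Product ≈ 1 (deviation 0.001%, within rounding noise).

1.0000 (no arbitrage)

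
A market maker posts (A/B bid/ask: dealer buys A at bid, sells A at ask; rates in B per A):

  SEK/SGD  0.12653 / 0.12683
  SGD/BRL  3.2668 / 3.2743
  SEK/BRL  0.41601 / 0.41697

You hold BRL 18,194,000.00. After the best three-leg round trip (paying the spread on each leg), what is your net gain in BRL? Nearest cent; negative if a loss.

Net profit: BRL 32,005.63

Best loop BRL → SGD → SEK → BRL:
BRL 18,194,000.00 ÷ 3.2743 (buy SGD at ask) = SGD 5,556,607.52
SGD 5,556,607.52 ÷ 0.12683 (buy SEK at ask) = SEK 43,811,460.37
SEK 43,811,460.37 × 0.41601 (sell SEK at bid) = BRL 18,226,005.63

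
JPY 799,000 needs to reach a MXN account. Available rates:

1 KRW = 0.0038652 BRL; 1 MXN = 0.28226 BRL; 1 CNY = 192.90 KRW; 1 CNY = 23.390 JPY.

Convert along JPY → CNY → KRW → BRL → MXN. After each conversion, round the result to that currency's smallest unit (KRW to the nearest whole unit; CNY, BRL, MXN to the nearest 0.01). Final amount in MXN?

MXN 90,234.25

JPY 799,000 ÷ 23.390 = CNY 34,159.90
CNY 34,159.90 × 192.90 = KRW 6,589,445
KRW 6,589,445 × 0.0038652 = BRL 25,469.52
BRL 25,469.52 ÷ 0.28226 = MXN 90,234.25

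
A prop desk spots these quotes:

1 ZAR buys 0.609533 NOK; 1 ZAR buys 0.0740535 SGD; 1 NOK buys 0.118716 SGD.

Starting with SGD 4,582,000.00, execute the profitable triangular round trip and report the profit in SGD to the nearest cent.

Profit: SGD 107,150.76

Profitable loop is SGD → NOK → ZAR → SGD:
SGD 4,582,000.00 ÷ 0.118716 = NOK 38,596,313.89
NOK 38,596,313.89 ÷ 0.609533 = ZAR 63,321,122.72
ZAR 63,321,122.72 × 0.0740535 = SGD 4,689,150.76
Profit = SGD 4,689,150.76 − SGD 4,582,000.00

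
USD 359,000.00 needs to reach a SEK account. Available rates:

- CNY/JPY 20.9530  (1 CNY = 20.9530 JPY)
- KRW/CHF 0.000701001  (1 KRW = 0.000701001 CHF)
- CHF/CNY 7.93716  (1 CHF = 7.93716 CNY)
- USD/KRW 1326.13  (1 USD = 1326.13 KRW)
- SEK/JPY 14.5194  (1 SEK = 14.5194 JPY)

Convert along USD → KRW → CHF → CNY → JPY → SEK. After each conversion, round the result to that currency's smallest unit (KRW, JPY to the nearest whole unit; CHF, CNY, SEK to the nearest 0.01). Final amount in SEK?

SEK 3,822,626.55

USD 359,000.00 × 1326.13 = KRW 476,080,670
KRW 476,080,670 × 0.000701001 = CHF 333,733.03
CHF 333,733.03 × 7.93716 = CNY 2,648,892.46
CNY 2,648,892.46 × 20.9530 = JPY 55,502,244
JPY 55,502,244 ÷ 14.5194 = SEK 3,822,626.55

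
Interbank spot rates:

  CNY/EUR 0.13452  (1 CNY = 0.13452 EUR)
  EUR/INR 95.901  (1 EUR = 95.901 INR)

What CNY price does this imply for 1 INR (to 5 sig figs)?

1 INR ÷ 95.901 = 0.0104274 EUR
0.0104274 EUR ÷ 0.13452 = 0.0775158 CNY

INR/CNY = 0.077516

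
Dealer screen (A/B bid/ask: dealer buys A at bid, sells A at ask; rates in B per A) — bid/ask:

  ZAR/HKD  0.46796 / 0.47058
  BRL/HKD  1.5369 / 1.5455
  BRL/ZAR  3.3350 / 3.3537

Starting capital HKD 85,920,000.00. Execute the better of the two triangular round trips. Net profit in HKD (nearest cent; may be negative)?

Net profit: HKD 842,054.92

Best loop HKD → BRL → ZAR → HKD:
HKD 85,920,000.00 ÷ 1.5455 (buy BRL at ask) = BRL 55,593,659.01
BRL 55,593,659.01 × 3.3350 (sell BRL at bid) = ZAR 185,404,852.80
ZAR 185,404,852.80 × 0.46796 (sell ZAR at bid) = HKD 86,762,054.92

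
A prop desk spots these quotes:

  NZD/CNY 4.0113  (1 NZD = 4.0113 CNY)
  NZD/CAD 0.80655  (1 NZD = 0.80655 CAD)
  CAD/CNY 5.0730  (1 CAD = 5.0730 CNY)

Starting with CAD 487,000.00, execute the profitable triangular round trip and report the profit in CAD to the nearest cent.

Profit: CAD 9,752.40

Profitable loop is CAD → CNY → NZD → CAD:
CAD 487,000.00 × 5.0730 = CNY 2,470,551.00
CNY 2,470,551.00 ÷ 4.0113 = NZD 615,897.84
NZD 615,897.84 × 0.80655 = CAD 496,752.40
Profit = CAD 496,752.40 − CAD 487,000.00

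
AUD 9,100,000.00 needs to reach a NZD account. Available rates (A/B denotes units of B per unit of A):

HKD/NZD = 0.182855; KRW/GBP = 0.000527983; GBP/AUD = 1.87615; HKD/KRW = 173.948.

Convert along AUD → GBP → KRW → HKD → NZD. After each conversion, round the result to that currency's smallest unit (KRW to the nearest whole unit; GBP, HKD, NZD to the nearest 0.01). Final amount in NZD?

NZD 9,656,979.20

AUD 9,100,000.00 ÷ 1.87615 = GBP 4,850,358.45
GBP 4,850,358.45 ÷ 0.000527983 = KRW 9,186,580,723
KRW 9,186,580,723 ÷ 173.948 = HKD 52,812,223.90
HKD 52,812,223.90 × 0.182855 = NZD 9,656,979.20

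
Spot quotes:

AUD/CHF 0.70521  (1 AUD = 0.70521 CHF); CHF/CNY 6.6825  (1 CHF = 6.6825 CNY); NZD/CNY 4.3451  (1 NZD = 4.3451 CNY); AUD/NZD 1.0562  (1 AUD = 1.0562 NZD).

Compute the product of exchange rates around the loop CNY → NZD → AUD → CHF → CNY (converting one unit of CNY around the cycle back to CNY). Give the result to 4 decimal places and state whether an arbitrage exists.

Around CNY → NZD → AUD → CHF → CNY: 1 ÷ 4.3451 ÷ 1.0562 × 0.70521 × 6.6825 = 1.026861
Product > 1; profitable direction is CNY → NZD → AUD → CHF → CNY.

1.0269 (arbitrage exists)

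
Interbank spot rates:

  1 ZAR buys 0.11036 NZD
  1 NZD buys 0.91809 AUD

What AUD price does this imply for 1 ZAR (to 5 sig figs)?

ZAR/AUD = 0.10132

1 ZAR × 0.11036 = 0.11036 NZD
0.11036 NZD × 0.91809 = 0.10132 AUD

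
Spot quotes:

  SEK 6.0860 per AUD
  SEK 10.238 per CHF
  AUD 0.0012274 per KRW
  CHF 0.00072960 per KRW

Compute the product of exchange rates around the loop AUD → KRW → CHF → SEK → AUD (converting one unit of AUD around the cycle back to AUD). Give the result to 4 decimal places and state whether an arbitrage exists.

Around AUD → KRW → CHF → SEK → AUD: 1 ÷ 0.0012274 × 0.00072960 × 10.238 ÷ 6.0860 = 0.999958
Product ≈ 1 (deviation 0.004%, within rounding noise).

1.0000 (no arbitrage)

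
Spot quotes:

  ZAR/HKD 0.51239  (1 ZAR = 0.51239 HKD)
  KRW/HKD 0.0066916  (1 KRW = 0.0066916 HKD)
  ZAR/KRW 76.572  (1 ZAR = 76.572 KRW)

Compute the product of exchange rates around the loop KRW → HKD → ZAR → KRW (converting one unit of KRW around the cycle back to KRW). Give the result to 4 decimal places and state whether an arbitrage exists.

Around KRW → HKD → ZAR → KRW: 1 × 0.0066916 ÷ 0.51239 × 76.572 = 0.999998
Product ≈ 1 (deviation 0.000%, within rounding noise).

1.0000 (no arbitrage)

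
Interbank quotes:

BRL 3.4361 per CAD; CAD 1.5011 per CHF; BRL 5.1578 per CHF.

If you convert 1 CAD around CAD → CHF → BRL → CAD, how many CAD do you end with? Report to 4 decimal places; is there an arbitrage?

Around CAD → CHF → BRL → CAD: 1 ÷ 1.5011 × 5.1578 ÷ 3.4361 = 0.999975
Product ≈ 1 (deviation 0.003%, within rounding noise).

1.0000 (no arbitrage)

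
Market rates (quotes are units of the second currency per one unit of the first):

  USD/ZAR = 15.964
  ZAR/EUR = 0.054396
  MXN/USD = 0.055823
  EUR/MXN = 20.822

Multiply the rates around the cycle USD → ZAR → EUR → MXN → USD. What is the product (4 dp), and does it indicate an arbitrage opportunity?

1.0094 (arbitrage exists)

Around USD → ZAR → EUR → MXN → USD: 1 × 15.964 × 0.054396 × 20.822 × 0.055823 = 1.009356
Product > 1; profitable direction is USD → ZAR → EUR → MXN → USD.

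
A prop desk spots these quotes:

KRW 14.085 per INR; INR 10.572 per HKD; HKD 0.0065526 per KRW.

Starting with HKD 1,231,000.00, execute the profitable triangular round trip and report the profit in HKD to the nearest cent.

Profit: HKD 30,625.30

Profitable loop is HKD → KRW → INR → HKD:
HKD 1,231,000.00 ÷ 0.0065526 = KRW 187,864,359
KRW 187,864,359 ÷ 14.085 = INR 13,337,902.68
INR 13,337,902.68 ÷ 10.572 = HKD 1,261,625.30
Profit = HKD 1,261,625.30 − HKD 1,231,000.00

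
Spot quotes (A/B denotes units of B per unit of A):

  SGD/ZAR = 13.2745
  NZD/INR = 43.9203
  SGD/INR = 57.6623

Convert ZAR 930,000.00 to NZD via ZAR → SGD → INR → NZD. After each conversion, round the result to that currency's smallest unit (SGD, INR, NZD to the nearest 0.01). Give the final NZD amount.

ZAR 930,000.00 ÷ 13.2745 = SGD 70,059.14
SGD 70,059.14 × 57.6623 = INR 4,039,771.15
INR 4,039,771.15 ÷ 43.9203 = NZD 91,979.59

NZD 91,979.59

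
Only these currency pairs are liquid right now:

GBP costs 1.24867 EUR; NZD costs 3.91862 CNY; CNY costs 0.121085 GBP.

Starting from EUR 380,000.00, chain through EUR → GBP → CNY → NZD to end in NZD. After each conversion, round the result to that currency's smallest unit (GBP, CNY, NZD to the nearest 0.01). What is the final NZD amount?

NZD 641,375.58

EUR 380,000.00 ÷ 1.24867 = GBP 304,323.80
GBP 304,323.80 ÷ 0.121085 = CNY 2,513,307.18
CNY 2,513,307.18 ÷ 3.91862 = NZD 641,375.58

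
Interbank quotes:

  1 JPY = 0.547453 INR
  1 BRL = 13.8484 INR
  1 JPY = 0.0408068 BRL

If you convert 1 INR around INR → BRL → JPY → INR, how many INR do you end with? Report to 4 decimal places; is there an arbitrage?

Around INR → BRL → JPY → INR: 1 ÷ 13.8484 ÷ 0.0408068 × 0.547453 = 0.968757
Product < 1; profitable direction is INR → JPY → BRL → INR.

0.9688 (arbitrage exists)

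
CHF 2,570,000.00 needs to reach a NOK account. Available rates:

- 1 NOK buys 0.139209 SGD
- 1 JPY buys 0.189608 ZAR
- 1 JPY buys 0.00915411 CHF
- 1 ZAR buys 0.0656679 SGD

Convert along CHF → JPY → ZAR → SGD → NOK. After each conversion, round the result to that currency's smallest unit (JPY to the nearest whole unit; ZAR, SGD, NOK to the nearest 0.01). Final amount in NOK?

NOK 25,110,737.45

CHF 2,570,000.00 ÷ 0.00915411 = JPY 280,748,210
JPY 280,748,210 × 0.189608 = ZAR 53,232,106.60
ZAR 53,232,106.60 × 0.0656679 = SGD 3,495,640.65
SGD 3,495,640.65 ÷ 0.139209 = NOK 25,110,737.45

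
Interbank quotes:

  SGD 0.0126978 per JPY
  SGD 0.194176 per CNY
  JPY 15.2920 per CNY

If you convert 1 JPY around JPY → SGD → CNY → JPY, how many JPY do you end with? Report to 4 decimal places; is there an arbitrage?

1.0000 (no arbitrage)

Around JPY → SGD → CNY → JPY: 1 × 0.0126978 ÷ 0.194176 × 15.2920 = 0.999994
Product ≈ 1 (deviation 0.001%, within rounding noise).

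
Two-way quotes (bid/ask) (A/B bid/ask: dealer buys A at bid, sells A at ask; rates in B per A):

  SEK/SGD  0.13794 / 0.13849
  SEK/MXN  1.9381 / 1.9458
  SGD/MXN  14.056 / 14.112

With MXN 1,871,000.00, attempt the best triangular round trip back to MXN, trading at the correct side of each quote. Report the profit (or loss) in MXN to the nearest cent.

Best loop MXN → SEK → SGD → MXN:
MXN 1,871,000.00 ÷ 1.9458 (buy SEK at ask) = SEK 961,558.23
SEK 961,558.23 × 0.13794 (sell SEK at bid) = SGD 132,637.34
SGD 132,637.34 × 14.056 (sell SGD at bid) = MXN 1,864,350.48

Net result: MXN -6,649.52 (no profitable arbitrage after spreads)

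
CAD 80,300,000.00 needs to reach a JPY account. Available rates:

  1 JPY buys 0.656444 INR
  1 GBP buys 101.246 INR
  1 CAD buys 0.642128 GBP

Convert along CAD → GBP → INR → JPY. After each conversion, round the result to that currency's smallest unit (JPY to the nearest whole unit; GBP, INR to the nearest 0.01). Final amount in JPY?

CAD 80,300,000.00 × 0.642128 = GBP 51,562,878.40
GBP 51,562,878.40 × 101.246 = INR 5,220,535,186.49
INR 5,220,535,186.49 ÷ 0.656444 = JPY 7,952,750,252

JPY 7,952,750,252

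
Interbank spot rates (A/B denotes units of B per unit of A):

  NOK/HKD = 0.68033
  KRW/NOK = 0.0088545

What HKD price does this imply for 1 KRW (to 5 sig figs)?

1 KRW × 0.0088545 = 0.0088545 NOK
0.0088545 NOK × 0.68033 = 0.00602398 HKD

KRW/HKD = 0.0060240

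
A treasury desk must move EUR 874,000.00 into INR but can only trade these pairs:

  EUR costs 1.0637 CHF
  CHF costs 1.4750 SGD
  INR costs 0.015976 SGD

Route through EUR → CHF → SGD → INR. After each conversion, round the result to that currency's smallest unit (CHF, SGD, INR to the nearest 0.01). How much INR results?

EUR 874,000.00 × 1.0637 = CHF 929,673.80
CHF 929,673.80 × 1.4750 = SGD 1,371,268.86
SGD 1,371,268.86 ÷ 0.015976 = INR 85,833,053.33

INR 85,833,053.33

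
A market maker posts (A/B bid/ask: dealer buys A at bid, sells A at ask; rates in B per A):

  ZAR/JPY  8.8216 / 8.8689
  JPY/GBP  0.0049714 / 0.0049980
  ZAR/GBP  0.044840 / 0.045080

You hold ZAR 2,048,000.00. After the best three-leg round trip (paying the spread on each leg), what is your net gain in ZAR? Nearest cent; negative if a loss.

Best loop ZAR → GBP → JPY → ZAR:
ZAR 2,048,000.00 × 0.044840 (sell ZAR at bid) = GBP 91,832.32
GBP 91,832.32 ÷ 0.0049980 (buy JPY at ask) = JPY 18,373,814
JPY 18,373,814 ÷ 8.8689 (buy ZAR at ask) = ZAR 2,071,712.79

Net profit: ZAR 23,712.79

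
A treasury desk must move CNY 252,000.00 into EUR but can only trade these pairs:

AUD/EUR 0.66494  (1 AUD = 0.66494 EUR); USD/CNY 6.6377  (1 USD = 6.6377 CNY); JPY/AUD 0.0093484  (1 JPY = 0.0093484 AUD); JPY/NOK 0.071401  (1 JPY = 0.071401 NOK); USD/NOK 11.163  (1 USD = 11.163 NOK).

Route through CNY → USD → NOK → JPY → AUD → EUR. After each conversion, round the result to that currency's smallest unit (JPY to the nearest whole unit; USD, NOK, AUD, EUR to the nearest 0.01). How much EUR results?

EUR 36,896.00

CNY 252,000.00 ÷ 6.6377 = USD 37,964.96
USD 37,964.96 × 11.163 = NOK 423,802.85
NOK 423,802.85 ÷ 0.071401 = JPY 5,935,531
JPY 5,935,531 × 0.0093484 = AUD 55,487.72
AUD 55,487.72 × 0.66494 = EUR 36,896.00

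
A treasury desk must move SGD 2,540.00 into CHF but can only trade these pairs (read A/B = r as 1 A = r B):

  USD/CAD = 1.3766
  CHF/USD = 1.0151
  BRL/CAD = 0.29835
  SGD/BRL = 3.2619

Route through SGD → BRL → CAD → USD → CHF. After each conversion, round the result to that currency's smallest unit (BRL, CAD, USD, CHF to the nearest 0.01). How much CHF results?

CHF 1,768.95

SGD 2,540.00 × 3.2619 = BRL 8,285.23
BRL 8,285.23 × 0.29835 = CAD 2,471.90
CAD 2,471.90 ÷ 1.3766 = USD 1,795.66
USD 1,795.66 ÷ 1.0151 = CHF 1,768.95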